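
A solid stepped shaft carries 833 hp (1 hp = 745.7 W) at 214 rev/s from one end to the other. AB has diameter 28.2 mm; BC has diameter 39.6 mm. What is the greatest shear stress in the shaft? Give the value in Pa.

ω = 2π·214 = 1345 rad/s, so T = P/ω = 833×745.7 / 1345 = 462.0 N·m.
Under the same torque, τ_max = 16T/(πd³) is largest where d is smallest — segment AB (d = 28.2 mm).
τ_max = 16·462.0/(π·(0.0282)³) = 1.049×10^8 Pa.

1.05e8 Pa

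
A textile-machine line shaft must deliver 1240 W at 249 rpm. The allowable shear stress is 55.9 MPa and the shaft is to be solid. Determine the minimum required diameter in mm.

16.3 mm

ω = 2π·249/60 = 26.08 rad/s, so T = P/ω = 1240 / 26.08 = 47.55 N·m.
For a solid shaft τ_max = 16T/(πd³), so d = (16T/(π τ_allow))^(1/3) = (16·47.55/(π·5.59×10^7))^(1/3) = 0.01630 m.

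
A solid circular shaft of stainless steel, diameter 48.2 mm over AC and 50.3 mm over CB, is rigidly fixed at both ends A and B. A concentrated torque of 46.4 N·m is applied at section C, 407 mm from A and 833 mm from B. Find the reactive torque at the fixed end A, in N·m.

29.4 N·m

Compatibility: T_A·a/J_AC = T_B·b/J_CB with T_A + T_B = T₀.
J_AC = 5.30×10^-7 m⁴, J_CB = 6.28×10^-7 m⁴, so T_A = T₀·(J_AC/a)/((J_AC/a)+(J_CB/b)) = 29.38 N·m, T_B = 17.02 N·m.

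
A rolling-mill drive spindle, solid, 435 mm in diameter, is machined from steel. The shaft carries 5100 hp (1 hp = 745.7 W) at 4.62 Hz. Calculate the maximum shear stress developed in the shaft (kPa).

ω = 2π·4.62 = 29.03 rad/s, so T = P/ω = 5100×745.7 / 29.03 = 131000 N·m.
J = πd⁴/32 = π(0.435)⁴/32 = 3.515×10^-3 m⁴.
τ_max = T·r/J = 131000 × 0.217 / 3.515×10^-3 = 8.106×10^6 Pa.

8110 kPa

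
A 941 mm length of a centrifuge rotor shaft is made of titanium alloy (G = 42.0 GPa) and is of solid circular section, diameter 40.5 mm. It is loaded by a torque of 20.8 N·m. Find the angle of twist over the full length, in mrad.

1.76 mrad

J = πd⁴/32 = π(0.0405)⁴/32 = 2.641×10^-7 m⁴.
θ = T·L/(G·J) = 20.80 × 0.941 / (42.0×10⁹ × 2.641×10^-7) = 1.764×10^-3 rad.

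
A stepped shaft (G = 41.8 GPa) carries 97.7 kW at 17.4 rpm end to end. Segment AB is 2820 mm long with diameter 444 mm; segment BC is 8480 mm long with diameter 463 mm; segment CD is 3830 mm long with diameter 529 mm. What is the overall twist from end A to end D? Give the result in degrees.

0.229°

ω = 2π·17.4/60 = 1.822 rad/s, so T = P/ω = 97.7×10³ / 1.822 = 53620 N·m.
J_AB = π(0.444)⁴/32 = 3.82×10^-3 m⁴; J_BC = π(0.463)⁴/32 = 4.51×10^-3 m⁴; J_CD = π(0.529)⁴/32 = 7.69×10^-3 m⁴.
θ = (T/G)·Σ L_i/J_i = (53620/41.8×10⁹)·(2.82/3.82×10^-3 + 8.48/4.51×10^-3 + 3.83/7.69×10^-3) = 3.998×10^-3 rad.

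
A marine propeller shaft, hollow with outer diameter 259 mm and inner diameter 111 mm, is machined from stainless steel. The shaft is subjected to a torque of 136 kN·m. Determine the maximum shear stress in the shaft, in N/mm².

41.3 N/mm²

J = π(d_o⁴ − d_i⁴)/32 = π(0.259⁴ − 0.111⁴)/32 = 4.269×10^-4 m⁴.
τ_max = T·r/J = 136000 × 0.130 / 4.269×10^-4 = 4.126×10^7 Pa.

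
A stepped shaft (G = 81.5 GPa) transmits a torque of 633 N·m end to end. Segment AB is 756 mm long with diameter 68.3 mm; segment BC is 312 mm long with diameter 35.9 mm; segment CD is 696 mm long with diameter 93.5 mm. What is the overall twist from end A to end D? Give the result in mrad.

18.3 mrad

J_AB = π(0.0683)⁴/32 = 2.14×10^-6 m⁴; J_BC = π(0.0359)⁴/32 = 1.63×10^-7 m⁴; J_CD = π(0.0935)⁴/32 = 7.50×10^-6 m⁴.
θ = (T/G)·Σ L_i/J_i = (633.0/81.5×10⁹)·(0.756/2.14×10^-6 + 0.312/1.63×10^-7 + 0.696/7.50×10^-6) = 0.01833 rad.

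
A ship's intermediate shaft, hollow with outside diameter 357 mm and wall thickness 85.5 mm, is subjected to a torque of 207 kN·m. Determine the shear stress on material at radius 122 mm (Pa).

1.71e7 Pa

J = π(d_o⁴ − d_i⁴)/32 = π(0.357⁴ − 0.186⁴)/32 = 1.477×10^-3 m⁴.
Shear stress varies linearly with radius: τ = T·r/J = 207000 × 0.122 / 1.477×10^-3 = 1.710×10^7 Pa.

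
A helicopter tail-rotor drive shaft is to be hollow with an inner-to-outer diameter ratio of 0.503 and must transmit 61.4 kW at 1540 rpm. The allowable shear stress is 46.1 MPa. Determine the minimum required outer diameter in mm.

35.6 mm

ω = 2π·1540/60 = 161.3 rad/s, so T = P/ω = 61.4×10³ / 161.3 = 380.7 N·m.
For a hollow shaft with d_i/d_o = 0.503: τ_max = 16T/(π d_o³ (1−k⁴)), so d_o = [16T/(π τ_allow (1−k⁴))]^(1/3) = [16·380.7/(π·4.61×10^7·0.9360)]^(1/3) = 0.03555 m.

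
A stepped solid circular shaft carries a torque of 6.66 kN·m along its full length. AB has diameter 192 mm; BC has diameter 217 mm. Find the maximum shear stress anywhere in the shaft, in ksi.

0.695 ksi

Under the same torque, τ_max = 16T/(πd³) is largest where d is smallest — segment AB (d = 192 mm).
τ_max = 16·6660/(π·(0.192)³) = 4.792×10^6 Pa.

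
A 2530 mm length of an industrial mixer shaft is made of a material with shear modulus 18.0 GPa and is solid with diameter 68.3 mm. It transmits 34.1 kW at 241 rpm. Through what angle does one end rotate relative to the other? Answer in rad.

ω = 2π·241/60 = 25.24 rad/s, so T = P/ω = 34.1×10³ / 25.24 = 1351 N·m.
J = πd⁴/32 = π(0.0683)⁴/32 = 2.136×10^-6 m⁴.
θ = T·L/(G·J) = 1351 × 2.53 / (18.0×10⁹ × 2.136×10^-6) = 0.08889 rad.

0.0889 rad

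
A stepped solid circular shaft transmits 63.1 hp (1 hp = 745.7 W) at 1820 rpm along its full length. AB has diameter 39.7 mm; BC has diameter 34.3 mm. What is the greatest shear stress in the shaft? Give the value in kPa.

ω = 2π·1820/60 = 190.6 rad/s, so T = P/ω = 63.1×745.7 / 190.6 = 246.9 N·m.
Under the same torque, τ_max = 16T/(πd³) is largest where d is smallest — segment BC (d = 34.3 mm).
τ_max = 16·246.9/(π·(0.0343)³) = 3.116×10^7 Pa.

31200 kPa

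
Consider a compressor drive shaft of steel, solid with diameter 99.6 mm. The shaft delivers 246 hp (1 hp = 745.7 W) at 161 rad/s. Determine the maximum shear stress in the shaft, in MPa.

ω = 161 rad/s, so T = P/ω = 246×745.7 / 161.0 = 1139 N·m.
J = πd⁴/32 = π(0.0996)⁴/32 = 9.661×10^-6 m⁴.
τ_max = T·r/J = 1139 × 0.0498 / 9.661×10^-6 = 5.873×10^6 Pa.

5.87 MPa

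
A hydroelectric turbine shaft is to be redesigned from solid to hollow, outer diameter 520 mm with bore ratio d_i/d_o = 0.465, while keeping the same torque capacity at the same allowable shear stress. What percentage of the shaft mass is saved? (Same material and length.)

Equal τ_max and T ⇒ the solid shaft needs d_s³ = d_o³(1−k⁴), so d_s = 520·(1−0.465⁴)^(1/3) = 511.8 mm.
Area ratio A_h/A_s = d_o²(1−k²)/d_s² = (1−k²)/(1−k⁴)^(2/3) = 0.8092.
Mass saving = 1 − 0.8092 = 19.1 %.

19.1 %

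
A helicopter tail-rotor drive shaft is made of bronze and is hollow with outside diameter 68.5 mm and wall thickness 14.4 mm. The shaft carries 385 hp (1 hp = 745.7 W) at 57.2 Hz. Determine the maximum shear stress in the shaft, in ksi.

2.07 ksi

ω = 2π·57.2 = 359.4 rad/s, so T = P/ω = 385×745.7 / 359.4 = 798.8 N·m.
J = π(d_o⁴ − d_i⁴)/32 = π(0.0685⁴ − 0.0397⁴)/32 = 1.918×10^-6 m⁴.
τ_max = T·r/J = 798.8 × 0.0343 / 1.918×10^-6 = 1.427×10^7 Pa.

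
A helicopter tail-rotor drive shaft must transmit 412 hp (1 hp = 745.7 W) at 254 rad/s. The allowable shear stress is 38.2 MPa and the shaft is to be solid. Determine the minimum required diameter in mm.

ω = 254 rad/s, so T = P/ω = 412×745.7 / 254.0 = 1210 N·m.
For a solid shaft τ_max = 16T/(πd³), so d = (16T/(π τ_allow))^(1/3) = (16·1210/(π·3.82×10^7))^(1/3) = 0.05443 m.

54.4 mm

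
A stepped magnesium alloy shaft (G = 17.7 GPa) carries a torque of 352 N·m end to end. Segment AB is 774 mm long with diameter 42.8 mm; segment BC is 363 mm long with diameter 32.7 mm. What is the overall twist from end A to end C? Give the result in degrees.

J_AB = π(0.0428)⁴/32 = 3.29×10^-7 m⁴; J_BC = π(0.0327)⁴/32 = 1.12×10^-7 m⁴.
θ = (T/G)·Σ L_i/J_i = (352.0/17.7×10⁹)·(0.774/3.29×10^-7 + 0.363/1.12×10^-7) = 0.1110 rad.

6.36°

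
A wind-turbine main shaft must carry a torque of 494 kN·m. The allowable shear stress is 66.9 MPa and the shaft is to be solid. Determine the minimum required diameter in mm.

For a solid shaft τ_max = 16T/(πd³), so d = (16T/(π τ_allow))^(1/3) = (16·494000/(π·6.69×10^7))^(1/3) = 0.3350 m.

335 mm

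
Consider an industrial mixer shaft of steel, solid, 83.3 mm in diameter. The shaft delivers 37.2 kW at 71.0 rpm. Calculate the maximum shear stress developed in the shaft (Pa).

4.41e7 Pa

ω = 2π·71.0/60 = 7.435 rad/s, so T = P/ω = 37.2×10³ / 7.435 = 5003 N·m.
J = πd⁴/32 = π(0.0833)⁴/32 = 4.727×10^-6 m⁴.
τ_max = T·r/J = 5003 × 0.0416 / 4.727×10^-6 = 4.409×10^7 Pa.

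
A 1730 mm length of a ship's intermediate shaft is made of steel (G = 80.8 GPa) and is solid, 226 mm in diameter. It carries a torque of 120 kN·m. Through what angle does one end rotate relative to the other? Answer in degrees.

J = πd⁴/32 = π(0.226)⁴/32 = 2.561×10^-4 m⁴.
θ = T·L/(G·J) = 120000 × 1.73 / (80.8×10⁹ × 2.561×10^-4) = 0.01003 rad.

0.575°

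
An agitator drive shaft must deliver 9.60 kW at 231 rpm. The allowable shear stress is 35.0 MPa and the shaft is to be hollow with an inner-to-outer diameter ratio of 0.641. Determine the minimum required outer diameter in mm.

ω = 2π·231/60 = 24.19 rad/s, so T = P/ω = 9.60×10³ / 24.19 = 396.9 N·m.
For a hollow shaft with d_i/d_o = 0.641: τ_max = 16T/(π d_o³ (1−k⁴)), so d_o = [16T/(π τ_allow (1−k⁴))]^(1/3) = [16·396.9/(π·3.50×10^7·0.8312)]^(1/3) = 0.04111 m.

41.1 mm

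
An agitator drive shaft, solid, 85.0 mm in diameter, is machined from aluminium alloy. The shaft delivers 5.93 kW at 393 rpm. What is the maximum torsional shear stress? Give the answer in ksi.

ω = 2π·393/60 = 41.15 rad/s, so T = P/ω = 5.93×10³ / 41.15 = 144.1 N·m.
J = πd⁴/32 = π(0.0850)⁴/32 = 5.125×10^-6 m⁴.
τ_max = T·r/J = 144.1 × 0.0425 / 5.125×10^-6 = 1.195×10^6 Pa.

0.173 ksi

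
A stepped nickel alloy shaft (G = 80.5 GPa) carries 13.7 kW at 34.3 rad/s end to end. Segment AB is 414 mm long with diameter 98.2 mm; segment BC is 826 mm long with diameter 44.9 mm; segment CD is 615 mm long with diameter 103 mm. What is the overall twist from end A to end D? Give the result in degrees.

0.617°

ω = 34.3 rad/s, so T = P/ω = 13.7×10³ / 34.30 = 399.4 N·m.
J_AB = π(0.0982)⁴/32 = 9.13×10^-6 m⁴; J_BC = π(0.0449)⁴/32 = 3.99×10^-7 m⁴; J_CD = π(0.103)⁴/32 = 1.10×10^-5 m⁴.
θ = (T/G)·Σ L_i/J_i = (399.4/80.5×10⁹)·(0.414/9.13×10^-6 + 0.826/3.99×10^-7 + 0.615/1.10×10^-5) = 0.01077 rad.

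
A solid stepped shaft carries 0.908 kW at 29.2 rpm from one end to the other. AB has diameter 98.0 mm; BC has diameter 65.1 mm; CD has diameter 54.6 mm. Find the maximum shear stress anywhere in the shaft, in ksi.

1.35 ksi

ω = 2π·29.2/60 = 3.058 rad/s, so T = P/ω = 0.908×10³ / 3.058 = 296.9 N·m.
Under the same torque, τ_max = 16T/(πd³) is largest where d is smallest — segment CD (d = 54.6 mm).
τ_max = 16·296.9/(π·(0.0546)³) = 9.291×10^6 Pa.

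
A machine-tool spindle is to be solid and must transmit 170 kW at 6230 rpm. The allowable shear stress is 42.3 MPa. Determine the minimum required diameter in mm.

31.5 mm

ω = 2π·6230/60 = 652.4 rad/s, so T = P/ω = 170×10³ / 652.4 = 260.6 N·m.
For a solid shaft τ_max = 16T/(πd³), so d = (16T/(π τ_allow))^(1/3) = (16·260.6/(π·4.23×10^7))^(1/3) = 0.03154 m.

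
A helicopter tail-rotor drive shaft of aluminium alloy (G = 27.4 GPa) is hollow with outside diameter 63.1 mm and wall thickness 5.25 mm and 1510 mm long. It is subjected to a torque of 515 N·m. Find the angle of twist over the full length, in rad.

0.0353 rad

J = π(d_o⁴ − d_i⁴)/32 = π(0.0631⁴ − 0.0526⁴)/32 = 8.049×10^-7 m⁴.
θ = T·L/(G·J) = 515.0 × 1.51 / (27.4×10⁹ × 8.049×10^-7) = 0.03526 rad.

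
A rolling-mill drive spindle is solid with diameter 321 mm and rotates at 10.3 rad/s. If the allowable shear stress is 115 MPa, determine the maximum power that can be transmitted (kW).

7690 kW

J = πd⁴/32 = π(0.321)⁴/32 = 1.042×10^-3 m⁴.
T_max = τ_allow·J/r = 1.15×10^8 × 1.042×10^-3 / 0.161 = 746900 N·m.
ω = 10.3 rad/s, so P_max = T_max·ω = 7.693×10^6 W.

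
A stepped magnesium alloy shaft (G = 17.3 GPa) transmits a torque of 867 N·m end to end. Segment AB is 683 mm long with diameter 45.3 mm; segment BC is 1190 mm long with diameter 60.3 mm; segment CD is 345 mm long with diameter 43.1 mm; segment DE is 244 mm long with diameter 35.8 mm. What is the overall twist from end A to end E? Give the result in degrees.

J_AB = π(0.0453)⁴/32 = 4.13×10^-7 m⁴; J_BC = π(0.0603)⁴/32 = 1.30×10^-6 m⁴; J_CD = π(0.0431)⁴/32 = 3.39×10^-7 m⁴; J_DE = π(0.0358)⁴/32 = 1.61×10^-7 m⁴.
θ = (T/G)·Σ L_i/J_i = (867.0/17.3×10⁹)·(0.683/4.13×10^-7 + 1.19/1.30×10^-6 + 0.345/3.39×10^-7 + 0.244/1.61×10^-7) = 0.2556 rad.

14.6°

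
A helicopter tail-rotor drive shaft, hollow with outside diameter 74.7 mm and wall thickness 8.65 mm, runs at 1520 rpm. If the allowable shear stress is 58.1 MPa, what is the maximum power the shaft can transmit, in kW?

493 kW

J = π(d_o⁴ − d_i⁴)/32 = π(0.0747⁴ − 0.0574⁴)/32 = 1.991×10^-6 m⁴.
T_max = τ_allow·J/r = 5.81×10^7 × 1.991×10^-6 / 0.0374 = 3097 N·m.
ω = 2π·1520/60 = 159.2 rad/s, so P_max = T_max·ω = 4.930×10^5 W.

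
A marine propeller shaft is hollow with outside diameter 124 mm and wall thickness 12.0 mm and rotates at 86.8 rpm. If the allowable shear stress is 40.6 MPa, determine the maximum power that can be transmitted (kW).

J = π(d_o⁴ − d_i⁴)/32 = π(0.124⁴ − 0.100⁴)/32 = 1.339×10^-5 m⁴.
T_max = τ_allow·J/r = 4.06×10^7 × 1.339×10^-5 / 0.0620 = 8770 N·m.
ω = 2π·86.8/60 = 9.090 rad/s, so P_max = T_max·ω = 7.972×10^4 W.

79.7 kW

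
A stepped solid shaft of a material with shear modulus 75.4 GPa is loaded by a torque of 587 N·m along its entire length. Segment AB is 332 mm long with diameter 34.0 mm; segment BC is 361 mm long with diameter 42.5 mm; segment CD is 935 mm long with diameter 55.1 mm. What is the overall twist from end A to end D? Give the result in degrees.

2.09°

J_AB = π(0.0340)⁴/32 = 1.31×10^-7 m⁴; J_BC = π(0.0425)⁴/32 = 3.20×10^-7 m⁴; J_CD = π(0.0551)⁴/32 = 9.05×10^-7 m⁴.
θ = (T/G)·Σ L_i/J_i = (587.0/75.4×10⁹)·(0.332/1.31×10^-7 + 0.361/3.20×10^-7 + 0.935/9.05×10^-7) = 0.03652 rad.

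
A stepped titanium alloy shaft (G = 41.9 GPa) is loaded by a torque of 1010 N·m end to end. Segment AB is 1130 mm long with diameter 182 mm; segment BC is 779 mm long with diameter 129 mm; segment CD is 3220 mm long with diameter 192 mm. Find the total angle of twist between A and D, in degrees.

J_AB = π(0.182)⁴/32 = 1.08×10^-4 m⁴; J_BC = π(0.129)⁴/32 = 2.72×10^-5 m⁴; J_CD = π(0.192)⁴/32 = 1.33×10^-4 m⁴.
θ = (T/G)·Σ L_i/J_i = (1010/41.9×10⁹)·(1.13/1.08×10^-4 + 0.779/2.72×10^-5 + 3.22/1.33×10^-4) = 1.525×10^-3 rad.

0.0874°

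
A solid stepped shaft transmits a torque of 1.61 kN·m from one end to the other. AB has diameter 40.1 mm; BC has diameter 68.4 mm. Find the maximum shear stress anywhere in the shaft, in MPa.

Under the same torque, τ_max = 16T/(πd³) is largest where d is smallest — segment AB (d = 40.1 mm).
τ_max = 16·1610/(π·(0.0401)³) = 1.272×10^8 Pa.

127 MPa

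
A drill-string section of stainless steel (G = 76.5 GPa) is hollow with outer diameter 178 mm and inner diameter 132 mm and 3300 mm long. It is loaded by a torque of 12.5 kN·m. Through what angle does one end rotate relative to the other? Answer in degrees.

0.449°

J = π(d_o⁴ − d_i⁴)/32 = π(0.178⁴ − 0.132⁴)/32 = 6.875×10^-5 m⁴.
θ = T·L/(G·J) = 12500 × 3.30 / (76.5×10⁹ × 6.875×10^-5) = 7.843×10^-3 rad.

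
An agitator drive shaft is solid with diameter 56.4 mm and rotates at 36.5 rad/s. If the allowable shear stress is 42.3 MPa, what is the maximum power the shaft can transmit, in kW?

54.4 kW

J = πd⁴/32 = π(0.0564)⁴/32 = 9.934×10^-7 m⁴.
T_max = τ_allow·J/r = 4.23×10^7 × 9.934×10^-7 / 0.0282 = 1490 N·m.
ω = 36.5 rad/s, so P_max = T_max·ω = 5.439×10^4 W.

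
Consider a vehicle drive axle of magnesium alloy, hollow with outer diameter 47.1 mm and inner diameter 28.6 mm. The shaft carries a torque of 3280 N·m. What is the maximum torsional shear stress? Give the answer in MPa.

J = π(d_o⁴ − d_i⁴)/32 = π(0.0471⁴ − 0.0286⁴)/32 = 4.175×10^-7 m⁴.
τ_max = T·r/J = 3280 × 0.0236 / 4.175×10^-7 = 1.850×10^8 Pa.

185 MPa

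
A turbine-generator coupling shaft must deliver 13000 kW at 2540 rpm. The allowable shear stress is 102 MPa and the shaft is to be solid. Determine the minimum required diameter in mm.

135 mm

ω = 2π·2540/60 = 266.0 rad/s, so T = P/ω = 13000×10³ / 266.0 = 48870 N·m.
For a solid shaft τ_max = 16T/(πd³), so d = (16T/(π τ_allow))^(1/3) = (16·48870/(π·1.02×10^8))^(1/3) = 0.1346 m.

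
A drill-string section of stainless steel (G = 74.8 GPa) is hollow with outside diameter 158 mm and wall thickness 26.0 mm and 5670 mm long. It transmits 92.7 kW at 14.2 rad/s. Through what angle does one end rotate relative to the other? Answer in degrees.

ω = 14.2 rad/s, so T = P/ω = 92.7×10³ / 14.20 = 6528 N·m.
J = π(d_o⁴ − d_i⁴)/32 = π(0.158⁴ − 0.106⁴)/32 = 4.879×10^-5 m⁴.
θ = T·L/(G·J) = 6528 × 5.67 / (74.8×10⁹ × 4.879×10^-5) = 0.01014 rad.

0.581°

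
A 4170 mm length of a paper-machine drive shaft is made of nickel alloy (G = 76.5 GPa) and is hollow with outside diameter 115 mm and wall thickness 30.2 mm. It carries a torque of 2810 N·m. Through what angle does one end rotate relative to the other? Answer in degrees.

J = π(d_o⁴ − d_i⁴)/32 = π(0.115⁴ − 0.0546⁴)/32 = 1.630×10^-5 m⁴.
θ = T·L/(G·J) = 2810 × 4.17 / (76.5×10⁹ × 1.630×10^-5) = 9.398×10^-3 rad.

0.538°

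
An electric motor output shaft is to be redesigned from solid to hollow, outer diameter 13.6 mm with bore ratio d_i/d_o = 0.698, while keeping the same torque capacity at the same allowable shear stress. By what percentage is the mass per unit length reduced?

38.6 %

Equal τ_max and T ⇒ the solid shaft needs d_s³ = d_o³(1−k⁴), so d_s = 13.6·(1−0.698⁴)^(1/3) = 12.43 mm.
Area ratio A_h/A_s = d_o²(1−k²)/d_s² = (1−k²)/(1−k⁴)^(2/3) = 0.6143.
Mass saving = 1 − 0.6143 = 38.6 %.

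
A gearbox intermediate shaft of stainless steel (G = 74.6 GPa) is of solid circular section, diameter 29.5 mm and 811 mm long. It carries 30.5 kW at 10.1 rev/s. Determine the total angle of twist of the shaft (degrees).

ω = 2π·10.1 = 63.46 rad/s, so T = P/ω = 30.5×10³ / 63.46 = 480.6 N·m.
J = πd⁴/32 = π(0.0295)⁴/32 = 7.435×10^-8 m⁴.
θ = T·L/(G·J) = 480.6 × 0.811 / (74.6×10⁹ × 7.435×10^-8) = 0.07027 rad.

4.03°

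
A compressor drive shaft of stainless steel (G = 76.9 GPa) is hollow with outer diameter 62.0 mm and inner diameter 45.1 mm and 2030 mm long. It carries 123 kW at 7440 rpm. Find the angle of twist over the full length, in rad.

ω = 2π·7440/60 = 779.1 rad/s, so T = P/ω = 123×10³ / 779.1 = 157.9 N·m.
J = π(d_o⁴ − d_i⁴)/32 = π(0.0620⁴ − 0.0451⁴)/32 = 1.044×10^-6 m⁴.
θ = T·L/(G·J) = 157.9 × 2.03 / (76.9×10⁹ × 1.044×10^-6) = 3.990×10^-3 rad.

0.00399 rad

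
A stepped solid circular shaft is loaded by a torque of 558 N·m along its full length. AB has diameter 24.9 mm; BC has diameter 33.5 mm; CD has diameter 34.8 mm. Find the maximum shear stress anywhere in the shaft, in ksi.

Under the same torque, τ_max = 16T/(πd³) is largest where d is smallest — segment AB (d = 24.9 mm).
τ_max = 16·558.0/(π·(0.0249)³) = 1.841×10^8 Pa.

26.7 ksi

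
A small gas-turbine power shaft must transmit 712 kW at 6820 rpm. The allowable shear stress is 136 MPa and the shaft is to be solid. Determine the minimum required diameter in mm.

ω = 2π·6820/60 = 714.2 rad/s, so T = P/ω = 712×10³ / 714.2 = 996.9 N·m.
For a solid shaft τ_max = 16T/(πd³), so d = (16T/(π τ_allow))^(1/3) = (16·996.9/(π·1.36×10^8))^(1/3) = 0.03342 m.

33.4 mm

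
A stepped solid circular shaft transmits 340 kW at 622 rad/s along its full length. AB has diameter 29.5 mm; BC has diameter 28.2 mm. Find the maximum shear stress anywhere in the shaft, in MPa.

124 MPa

ω = 622 rad/s, so T = P/ω = 340×10³ / 622.0 = 546.6 N·m.
Under the same torque, τ_max = 16T/(πd³) is largest where d is smallest — segment BC (d = 28.2 mm).
τ_max = 16·546.6/(π·(0.0282)³) = 1.241×10^8 Pa.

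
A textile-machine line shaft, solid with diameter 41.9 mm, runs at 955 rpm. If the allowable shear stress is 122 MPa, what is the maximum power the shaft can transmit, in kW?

J = πd⁴/32 = π(0.0419)⁴/32 = 3.026×10^-7 m⁴.
T_max = τ_allow·J/r = 1.22×10^8 × 3.026×10^-7 / 0.0209 = 1762 N·m.
ω = 2π·955/60 = 100.0 rad/s, so P_max = T_max·ω = 1.762×10^5 W.

176 kW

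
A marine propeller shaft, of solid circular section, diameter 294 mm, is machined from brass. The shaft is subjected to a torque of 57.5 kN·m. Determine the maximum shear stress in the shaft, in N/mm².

11.5 N/mm²

J = πd⁴/32 = π(0.294)⁴/32 = 7.335×10^-4 m⁴.
τ_max = T·r/J = 57500 × 0.147 / 7.335×10^-4 = 1.152×10^7 Pa.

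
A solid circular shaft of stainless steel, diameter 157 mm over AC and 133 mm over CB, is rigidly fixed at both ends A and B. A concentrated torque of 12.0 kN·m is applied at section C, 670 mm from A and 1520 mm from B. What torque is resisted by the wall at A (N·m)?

9780 N·m

Compatibility: T_A·a/J_AC = T_B·b/J_CB with T_A + T_B = T₀.
J_AC = 5.96×10^-5 m⁴, J_CB = 3.07×10^-5 m⁴, so T_A = T₀·(J_AC/a)/((J_AC/a)+(J_CB/b)) = 9780 N·m, T_B = 2220 N·m.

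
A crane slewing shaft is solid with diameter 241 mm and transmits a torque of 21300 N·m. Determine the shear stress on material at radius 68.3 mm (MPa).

4.39 MPa

J = πd⁴/32 = π(0.241)⁴/32 = 3.312×10^-4 m⁴.
Shear stress varies linearly with radius: τ = T·r/J = 21300 × 0.0683 / 3.312×10^-4 = 4.393×10^6 Pa.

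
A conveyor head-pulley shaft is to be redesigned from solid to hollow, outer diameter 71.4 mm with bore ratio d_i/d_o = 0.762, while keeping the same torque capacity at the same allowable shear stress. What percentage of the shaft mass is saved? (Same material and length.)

44.8 %

Equal τ_max and T ⇒ the solid shaft needs d_s³ = d_o³(1−k⁴), so d_s = 71.4·(1−0.762⁴)^(1/3) = 62.25 mm.
Area ratio A_h/A_s = d_o²(1−k²)/d_s² = (1−k²)/(1−k⁴)^(2/3) = 0.5516.
Mass saving = 1 − 0.5516 = 44.8 %.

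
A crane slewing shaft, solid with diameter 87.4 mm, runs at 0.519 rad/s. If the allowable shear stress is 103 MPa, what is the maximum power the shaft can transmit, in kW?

J = πd⁴/32 = π(0.0874)⁴/32 = 5.729×10^-6 m⁴.
T_max = τ_allow·J/r = 1.03×10^8 × 5.729×10^-6 / 0.0437 = 13500 N·m.
ω = 0.519 rad/s, so P_max = T_max·ω = 7008 W.

7.01 kW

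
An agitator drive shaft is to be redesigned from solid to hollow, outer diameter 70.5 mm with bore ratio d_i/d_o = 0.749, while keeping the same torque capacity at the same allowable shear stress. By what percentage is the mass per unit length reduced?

43.5 %

Equal τ_max and T ⇒ the solid shaft needs d_s³ = d_o³(1−k⁴), so d_s = 70.5·(1−0.749⁴)^(1/3) = 62.16 mm.
Area ratio A_h/A_s = d_o²(1−k²)/d_s² = (1−k²)/(1−k⁴)^(2/3) = 0.5648.
Mass saving = 1 − 0.5648 = 43.5 %.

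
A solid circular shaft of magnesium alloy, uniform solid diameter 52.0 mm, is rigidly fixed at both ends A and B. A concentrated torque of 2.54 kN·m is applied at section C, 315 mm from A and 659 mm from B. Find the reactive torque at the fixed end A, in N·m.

1720 N·m

With uniform GJ and both ends fixed, compatibility θ_AC = θ_CB gives T_A·a = T_B·b, together with T_A + T_B = T₀.
T_A = T₀·b/(a+b) = 2540·659/974.0 = 1719 N·m; T_B = 821.5 N·m.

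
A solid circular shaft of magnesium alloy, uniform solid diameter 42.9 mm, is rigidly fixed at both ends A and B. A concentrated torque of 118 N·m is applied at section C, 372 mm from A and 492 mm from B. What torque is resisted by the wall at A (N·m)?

67.2 N·m

With uniform GJ and both ends fixed, compatibility θ_AC = θ_CB gives T_A·a = T_B·b, together with T_A + T_B = T₀.
T_A = T₀·b/(a+b) = 118.0·492/864.0 = 67.19 N·m; T_B = 50.81 N·m.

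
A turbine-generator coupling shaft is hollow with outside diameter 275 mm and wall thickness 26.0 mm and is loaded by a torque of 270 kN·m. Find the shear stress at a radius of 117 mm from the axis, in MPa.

99.1 MPa

J = π(d_o⁴ − d_i⁴)/32 = π(0.275⁴ − 0.223⁴)/32 = 3.187×10^-4 m⁴.
Shear stress varies linearly with radius: τ = T·r/J = 270000 × 0.117 / 3.187×10^-4 = 9.912×10^7 Pa.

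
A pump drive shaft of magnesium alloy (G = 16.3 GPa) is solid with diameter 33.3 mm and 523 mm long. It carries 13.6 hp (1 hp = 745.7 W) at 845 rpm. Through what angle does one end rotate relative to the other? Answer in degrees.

1.75°

ω = 2π·845/60 = 88.49 rad/s, so T = P/ω = 13.6×745.7 / 88.49 = 114.6 N·m.
J = πd⁴/32 = π(0.0333)⁴/32 = 1.207×10^-7 m⁴.
θ = T·L/(G·J) = 114.6 × 0.523 / (16.3×10⁹ × 1.207×10^-7) = 0.03046 rad.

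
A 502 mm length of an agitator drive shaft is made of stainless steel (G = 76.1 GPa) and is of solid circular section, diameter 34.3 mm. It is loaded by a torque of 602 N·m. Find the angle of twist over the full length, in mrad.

J = πd⁴/32 = π(0.0343)⁴/32 = 1.359×10^-7 m⁴.
θ = T·L/(G·J) = 602.0 × 0.502 / (76.1×10⁹ × 1.359×10^-7) = 0.02922 rad.

29.2 mrad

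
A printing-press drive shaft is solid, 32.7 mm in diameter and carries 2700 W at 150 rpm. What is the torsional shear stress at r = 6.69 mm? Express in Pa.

ω = 2π·150/60 = 15.71 rad/s, so T = P/ω = 2700 / 15.71 = 171.9 N·m.
J = πd⁴/32 = π(0.0327)⁴/32 = 1.123×10^-7 m⁴.
Shear stress varies linearly with radius: τ = T·r/J = 171.9 × 0.00669 / 1.123×10^-7 = 1.024×10^7 Pa.

1.02e7 Pa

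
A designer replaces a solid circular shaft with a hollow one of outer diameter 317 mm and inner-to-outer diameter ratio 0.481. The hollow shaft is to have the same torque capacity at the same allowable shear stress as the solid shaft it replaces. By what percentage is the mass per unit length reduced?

Equal τ_max and T ⇒ the solid shaft needs d_s³ = d_o³(1−k⁴), so d_s = 317·(1−0.481⁴)^(1/3) = 311.2 mm.
Area ratio A_h/A_s = d_o²(1−k²)/d_s² = (1−k²)/(1−k⁴)^(2/3) = 0.7974.
Mass saving = 1 − 0.7974 = 20.3 %.

20.3 %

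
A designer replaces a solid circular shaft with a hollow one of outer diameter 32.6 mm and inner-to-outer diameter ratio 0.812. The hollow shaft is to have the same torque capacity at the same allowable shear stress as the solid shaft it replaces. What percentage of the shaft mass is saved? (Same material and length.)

Equal τ_max and T ⇒ the solid shaft needs d_s³ = d_o³(1−k⁴), so d_s = 32.6·(1−0.812⁴)^(1/3) = 26.95 mm.
Area ratio A_h/A_s = d_o²(1−k²)/d_s² = (1−k²)/(1−k⁴)^(2/3) = 0.4983.
Mass saving = 1 − 0.4983 = 50.2 %.

50.2 %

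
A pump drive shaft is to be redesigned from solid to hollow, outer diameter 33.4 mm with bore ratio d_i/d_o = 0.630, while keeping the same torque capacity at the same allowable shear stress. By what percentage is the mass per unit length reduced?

32.4 %

Equal τ_max and T ⇒ the solid shaft needs d_s³ = d_o³(1−k⁴), so d_s = 33.4·(1−0.630⁴)^(1/3) = 31.55 mm.
Area ratio A_h/A_s = d_o²(1−k²)/d_s² = (1−k²)/(1−k⁴)^(2/3) = 0.6761.
Mass saving = 1 − 0.6761 = 32.4 %.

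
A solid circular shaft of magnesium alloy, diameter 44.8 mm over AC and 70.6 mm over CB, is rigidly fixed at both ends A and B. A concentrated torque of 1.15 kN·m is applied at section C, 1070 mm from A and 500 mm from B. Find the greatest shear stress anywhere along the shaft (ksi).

Compatibility: T_A·a/J_AC = T_B·b/J_CB with T_A + T_B = T₀.
J_AC = 3.95×10^-7 m⁴, J_CB = 2.44×10^-6 m⁴, so T_A = T₀·(J_AC/a)/((J_AC/a)+(J_CB/b)) = 81.00 N·m, T_B = 1069 N·m.
τ in each portion: τ_AC = 4.59×10^6 Pa, τ_CB = 1.55×10^7 Pa; maximum is in CB.
τ_max = T_CB·r/J = 1069·0.0353/2.44×10^-6 = 1.547×10^7 Pa.

2.24 ksi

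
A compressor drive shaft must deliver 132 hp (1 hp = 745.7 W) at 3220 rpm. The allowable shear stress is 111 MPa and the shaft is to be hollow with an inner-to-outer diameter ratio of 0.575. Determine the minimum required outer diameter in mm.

24.7 mm

ω = 2π·3220/60 = 337.2 rad/s, so T = P/ω = 132×745.7 / 337.2 = 291.9 N·m.
For a hollow shaft with d_i/d_o = 0.575: τ_max = 16T/(π d_o³ (1−k⁴)), so d_o = [16T/(π τ_allow (1−k⁴))]^(1/3) = [16·291.9/(π·1.11×10^8·0.8907)]^(1/3) = 0.02468 m.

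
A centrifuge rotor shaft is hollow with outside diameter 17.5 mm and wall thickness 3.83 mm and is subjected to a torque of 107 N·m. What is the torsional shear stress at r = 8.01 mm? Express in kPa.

103000 kPa

J = π(d_o⁴ − d_i⁴)/32 = π(0.0175⁴ − 0.00984⁴)/32 = 8.287×10^-9 m⁴.
Shear stress varies linearly with radius: τ = T·r/J = 107.0 × 0.00801 / 8.287×10^-9 = 1.034×10^8 Pa.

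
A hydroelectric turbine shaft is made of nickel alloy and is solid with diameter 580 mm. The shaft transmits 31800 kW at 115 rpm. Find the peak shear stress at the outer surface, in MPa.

ω = 2π·115/60 = 12.04 rad/s, so T = P/ω = 31800×10³ / 12.04 = 2.641e6 N·m.
J = πd⁴/32 = π(0.580)⁴/32 = 0.01111 m⁴.
τ_max = T·r/J = 2.641e6 × 0.290 / 0.01111 = 6.893×10^7 Pa.

68.9 MPa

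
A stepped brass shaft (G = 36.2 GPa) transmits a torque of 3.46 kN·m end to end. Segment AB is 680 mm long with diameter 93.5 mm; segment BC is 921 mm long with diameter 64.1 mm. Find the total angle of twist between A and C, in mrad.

J_AB = π(0.0935)⁴/32 = 7.50×10^-6 m⁴; J_BC = π(0.0641)⁴/32 = 1.66×10^-6 m⁴.
θ = (T/G)·Σ L_i/J_i = (3460/36.2×10⁹)·(0.680/7.50×10^-6 + 0.921/1.66×10^-6) = 0.06177 rad.

61.8 mrad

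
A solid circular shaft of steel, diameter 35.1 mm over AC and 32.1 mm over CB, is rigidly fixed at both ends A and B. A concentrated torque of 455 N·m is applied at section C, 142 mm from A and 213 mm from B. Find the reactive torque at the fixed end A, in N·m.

Compatibility: T_A·a/J_AC = T_B·b/J_CB with T_A + T_B = T₀.
J_AC = 1.49×10^-7 m⁴, J_CB = 1.04×10^-7 m⁴, so T_A = T₀·(J_AC/a)/((J_AC/a)+(J_CB/b)) = 310.3 N·m, T_B = 144.7 N·m.

310 N·m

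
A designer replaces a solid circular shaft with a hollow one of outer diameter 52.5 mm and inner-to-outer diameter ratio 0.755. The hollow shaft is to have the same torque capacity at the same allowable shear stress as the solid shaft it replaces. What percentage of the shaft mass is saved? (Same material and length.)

44.1 %

Equal τ_max and T ⇒ the solid shaft needs d_s³ = d_o³(1−k⁴), so d_s = 52.5·(1−0.755⁴)^(1/3) = 46.05 mm.
Area ratio A_h/A_s = d_o²(1−k²)/d_s² = (1−k²)/(1−k⁴)^(2/3) = 0.5587.
Mass saving = 1 − 0.5587 = 44.1 %.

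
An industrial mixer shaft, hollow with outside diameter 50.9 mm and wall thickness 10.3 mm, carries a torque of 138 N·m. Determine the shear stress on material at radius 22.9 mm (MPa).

J = π(d_o⁴ − d_i⁴)/32 = π(0.0509⁴ − 0.0303⁴)/32 = 5.762×10^-7 m⁴.
Shear stress varies linearly with radius: τ = T·r/J = 138.0 × 0.0229 / 5.762×10^-7 = 5.484×10^6 Pa.

5.48 MPa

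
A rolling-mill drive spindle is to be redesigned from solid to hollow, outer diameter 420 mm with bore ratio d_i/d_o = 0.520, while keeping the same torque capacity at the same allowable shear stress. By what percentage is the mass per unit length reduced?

Equal τ_max and T ⇒ the solid shaft needs d_s³ = d_o³(1−k⁴), so d_s = 420·(1−0.520⁴)^(1/3) = 409.5 mm.
Area ratio A_h/A_s = d_o²(1−k²)/d_s² = (1−k²)/(1−k⁴)^(2/3) = 0.7675.
Mass saving = 1 − 0.7675 = 23.3 %.

23.3 %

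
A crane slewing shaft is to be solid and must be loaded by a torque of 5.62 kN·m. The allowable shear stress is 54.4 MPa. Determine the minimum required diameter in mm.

For a solid shaft τ_max = 16T/(πd³), so d = (16T/(π τ_allow))^(1/3) = (16·5620/(π·5.44×10^7))^(1/3) = 0.08073 m.

80.7 mm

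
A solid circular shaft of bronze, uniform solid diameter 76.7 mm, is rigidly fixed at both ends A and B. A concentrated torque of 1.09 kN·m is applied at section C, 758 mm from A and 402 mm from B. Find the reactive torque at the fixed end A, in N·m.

378 N·m

With uniform GJ and both ends fixed, compatibility θ_AC = θ_CB gives T_A·a = T_B·b, together with T_A + T_B = T₀.
T_A = T₀·b/(a+b) = 1090·402/1160 = 377.7 N·m; T_B = 712.3 N·m.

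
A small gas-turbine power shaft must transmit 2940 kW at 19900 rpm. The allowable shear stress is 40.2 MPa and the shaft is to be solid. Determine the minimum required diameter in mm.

56.3 mm

ω = 2π·19900/60 = 2084 rad/s, so T = P/ω = 2940×10³ / 2084 = 1411 N·m.
For a solid shaft τ_max = 16T/(πd³), so d = (16T/(π τ_allow))^(1/3) = (16·1411/(π·4.02×10^7))^(1/3) = 0.05633 m.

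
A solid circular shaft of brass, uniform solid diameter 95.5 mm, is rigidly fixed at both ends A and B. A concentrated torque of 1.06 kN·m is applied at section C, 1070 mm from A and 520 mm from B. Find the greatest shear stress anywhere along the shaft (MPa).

4.17 MPa

With uniform GJ and both ends fixed, compatibility θ_AC = θ_CB gives T_A·a = T_B·b, together with T_A + T_B = T₀.
T_A = T₀·b/(a+b) = 1060·520/1590 = 346.7 N·m; T_B = 713.3 N·m.
τ in each portion: τ_AC = 2.03×10^6 Pa, τ_CB = 4.17×10^6 Pa; maximum is in CB.
τ_max = T_CB·r/J = 713.3·0.0478/8.17×10^-6 = 4.171×10^6 Pa.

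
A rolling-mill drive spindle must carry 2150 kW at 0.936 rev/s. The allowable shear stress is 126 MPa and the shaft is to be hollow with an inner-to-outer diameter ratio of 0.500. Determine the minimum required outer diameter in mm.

251 mm

ω = 2π·0.936 = 5.881 rad/s, so T = P/ω = 2150×10³ / 5.881 = 365600 N·m.
For a hollow shaft with d_i/d_o = 0.500: τ_max = 16T/(π d_o³ (1−k⁴)), so d_o = [16T/(π τ_allow (1−k⁴))]^(1/3) = [16·365600/(π·1.26×10^8·0.9375)]^(1/3) = 0.2507 m.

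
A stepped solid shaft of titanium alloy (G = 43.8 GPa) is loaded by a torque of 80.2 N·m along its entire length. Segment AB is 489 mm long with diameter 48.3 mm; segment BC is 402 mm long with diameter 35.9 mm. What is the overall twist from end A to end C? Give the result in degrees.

0.355°

J_AB = π(0.0483)⁴/32 = 5.34×10^-7 m⁴; J_BC = π(0.0359)⁴/32 = 1.63×10^-7 m⁴.
θ = (T/G)·Σ L_i/J_i = (80.20/43.8×10⁹)·(0.489/5.34×10^-7 + 0.402/1.63×10^-7) = 6.190×10^-3 rad.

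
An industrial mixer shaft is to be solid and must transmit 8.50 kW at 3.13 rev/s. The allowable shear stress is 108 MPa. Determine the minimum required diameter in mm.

27.3 mm

ω = 2π·3.13 = 19.67 rad/s, so T = P/ω = 8.50×10³ / 19.67 = 432.2 N·m.
For a solid shaft τ_max = 16T/(πd³), so d = (16T/(π τ_allow))^(1/3) = (16·432.2/(π·1.08×10^8))^(1/3) = 0.02732 m.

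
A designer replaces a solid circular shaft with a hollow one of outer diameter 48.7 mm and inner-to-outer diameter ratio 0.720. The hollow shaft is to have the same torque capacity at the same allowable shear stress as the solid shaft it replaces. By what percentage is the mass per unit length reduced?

Equal τ_max and T ⇒ the solid shaft needs d_s³ = d_o³(1−k⁴), so d_s = 48.7·(1−0.720⁴)^(1/3) = 43.88 mm.
Area ratio A_h/A_s = d_o²(1−k²)/d_s² = (1−k²)/(1−k⁴)^(2/3) = 0.5933.
Mass saving = 1 − 0.5933 = 40.7 %.

40.7 %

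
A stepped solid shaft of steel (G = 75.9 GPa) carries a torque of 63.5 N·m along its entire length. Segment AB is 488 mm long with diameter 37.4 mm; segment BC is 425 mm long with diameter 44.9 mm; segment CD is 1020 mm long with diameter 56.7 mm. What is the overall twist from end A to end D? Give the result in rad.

J_AB = π(0.0374)⁴/32 = 1.92×10^-7 m⁴; J_BC = π(0.0449)⁴/32 = 3.99×10^-7 m⁴; J_CD = π(0.0567)⁴/32 = 1.01×10^-6 m⁴.
θ = (T/G)·Σ L_i/J_i = (63.50/75.9×10⁹)·(0.488/1.92×10^-7 + 0.425/3.99×10^-7 + 1.02/1.01×10^-6) = 3.858×10^-3 rad.

0.00386 rad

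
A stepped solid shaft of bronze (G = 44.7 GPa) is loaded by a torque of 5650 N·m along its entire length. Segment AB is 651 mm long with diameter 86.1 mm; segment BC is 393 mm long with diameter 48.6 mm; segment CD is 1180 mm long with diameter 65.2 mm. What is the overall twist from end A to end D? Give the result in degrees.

10.9°

J_AB = π(0.0861)⁴/32 = 5.40×10^-6 m⁴; J_BC = π(0.0486)⁴/32 = 5.48×10^-7 m⁴; J_CD = π(0.0652)⁴/32 = 1.77×10^-6 m⁴.
θ = (T/G)·Σ L_i/J_i = (5650/44.7×10⁹)·(0.651/5.40×10^-6 + 0.393/5.48×10^-7 + 1.18/1.77×10^-6) = 0.1900 rad.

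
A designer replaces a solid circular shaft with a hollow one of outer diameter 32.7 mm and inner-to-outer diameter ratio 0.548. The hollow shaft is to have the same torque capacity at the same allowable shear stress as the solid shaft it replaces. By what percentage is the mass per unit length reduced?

Equal τ_max and T ⇒ the solid shaft needs d_s³ = d_o³(1−k⁴), so d_s = 32.7·(1−0.548⁴)^(1/3) = 31.69 mm.
Area ratio A_h/A_s = d_o²(1−k²)/d_s² = (1−k²)/(1−k⁴)^(2/3) = 0.7452.
Mass saving = 1 − 0.7452 = 25.5 %.

25.5 %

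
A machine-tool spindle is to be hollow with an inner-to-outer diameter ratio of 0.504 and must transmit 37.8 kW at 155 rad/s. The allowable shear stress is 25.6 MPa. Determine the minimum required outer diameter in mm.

37.3 mm

ω = 155 rad/s, so T = P/ω = 37.8×10³ / 155.0 = 243.9 N·m.
For a hollow shaft with d_i/d_o = 0.504: τ_max = 16T/(π d_o³ (1−k⁴)), so d_o = [16T/(π τ_allow (1−k⁴))]^(1/3) = [16·243.9/(π·2.56×10^7·0.9355)]^(1/3) = 0.03729 m.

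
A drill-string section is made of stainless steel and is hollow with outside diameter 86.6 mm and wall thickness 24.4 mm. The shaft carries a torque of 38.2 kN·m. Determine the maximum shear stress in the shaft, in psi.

45100 psi

J = π(d_o⁴ − d_i⁴)/32 = π(0.0866⁴ − 0.0378⁴)/32 = 5.321×10^-6 m⁴.
τ_max = T·r/J = 38200 × 0.0433 / 5.321×10^-6 = 3.108×10^8 Pa.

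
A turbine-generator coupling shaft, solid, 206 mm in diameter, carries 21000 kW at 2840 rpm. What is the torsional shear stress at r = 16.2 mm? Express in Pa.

ω = 2π·2840/60 = 297.4 rad/s, so T = P/ω = 21000×10³ / 297.4 = 70610 N·m.
J = πd⁴/32 = π(0.206)⁴/32 = 1.768×10^-4 m⁴.
Shear stress varies linearly with radius: τ = T·r/J = 70610 × 0.0162 / 1.768×10^-4 = 6.470×10^6 Pa.

6.47e6 Pa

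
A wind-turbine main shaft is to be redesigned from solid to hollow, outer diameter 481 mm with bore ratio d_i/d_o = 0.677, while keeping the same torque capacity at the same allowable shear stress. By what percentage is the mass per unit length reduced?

Equal τ_max and T ⇒ the solid shaft needs d_s³ = d_o³(1−k⁴), so d_s = 481·(1−0.677⁴)^(1/3) = 444.6 mm.
Area ratio A_h/A_s = d_o²(1−k²)/d_s² = (1−k²)/(1−k⁴)^(2/3) = 0.6339.
Mass saving = 1 − 0.6339 = 36.6 %.

36.6 %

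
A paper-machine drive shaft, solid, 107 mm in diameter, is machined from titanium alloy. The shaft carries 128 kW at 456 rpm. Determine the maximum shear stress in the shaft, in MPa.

11.1 MPa

ω = 2π·456/60 = 47.75 rad/s, so T = P/ω = 128×10³ / 47.75 = 2681 N·m.
J = πd⁴/32 = π(0.107)⁴/32 = 1.287×10^-5 m⁴.
τ_max = T·r/J = 2681 × 0.0535 / 1.287×10^-5 = 1.114×10^7 Pa.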